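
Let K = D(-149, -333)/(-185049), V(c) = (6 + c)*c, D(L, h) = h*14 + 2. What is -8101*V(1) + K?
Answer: -10493568983/185049 ≈ -56707.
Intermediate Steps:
D(L, h) = 2 + 14*h (D(L, h) = 14*h + 2 = 2 + 14*h)
V(c) = c*(6 + c)
K = 4660/185049 (K = (2 + 14*(-333))/(-185049) = (2 - 4662)*(-1/185049) = -4660*(-1/185049) = 4660/185049 ≈ 0.025183)
-8101*V(1) + K = -8101*(6 + 1) + 4660/185049 = -8101*7 + 4660/185049 = -56707 + 4660/185049 = -10493568983/185049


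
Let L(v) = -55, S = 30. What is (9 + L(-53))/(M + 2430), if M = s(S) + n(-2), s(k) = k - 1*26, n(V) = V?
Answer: -23/1216 ≈ -0.018914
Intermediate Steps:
s(k) = -26 + k (s(k) = k - 26 = -26 + k)
M = 2 (M = (-26 + 30) - 2 = 4 - 2 = 2)
(9 + L(-53))/(M + 2430) = (9 - 55)/(2 + 2430) = -46/2432 = -46*1/2432 = -23/1216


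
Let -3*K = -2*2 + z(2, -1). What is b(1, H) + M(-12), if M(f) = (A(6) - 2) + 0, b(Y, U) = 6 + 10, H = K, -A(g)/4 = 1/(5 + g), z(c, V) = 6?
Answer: 150/11 ≈ 13.636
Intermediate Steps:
A(g) = -4/(5 + g)
K = -⅔ (K = -(-2*2 + 6)/3 = -(-4 + 6)/3 = -⅓*2 = -⅔ ≈ -0.66667)
H = -⅔ ≈ -0.66667
b(Y, U) = 16
M(f) = -26/11 (M(f) = (-4/(5 + 6) - 2) + 0 = (-4/11 - 2) + 0 = -26/11 + 0 = -26/11)
b(1, H) + M(-12) = 16 - 26/11 = 150/11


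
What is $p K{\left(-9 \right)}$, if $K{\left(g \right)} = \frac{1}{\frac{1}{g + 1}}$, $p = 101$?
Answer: $-808$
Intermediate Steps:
$K{\left(g \right)} = 1 + g$ ($K{\left(g \right)} = \frac{1}{\frac{1}{1 + g}} = 1 + g$)
$p K{\left(-9 \right)} = 101 \left(1 - 9\right) = 101 \left(-8\right) = -808$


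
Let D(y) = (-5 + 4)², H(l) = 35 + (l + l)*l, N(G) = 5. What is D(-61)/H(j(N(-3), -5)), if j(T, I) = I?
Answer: 1/85 ≈ 0.011765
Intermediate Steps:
H(l) = 35 + 2*l² (H(l) = 35 + (2*l)*l = 35 + 2*l²)
D(y) = 1 (D(y) = (-1)² = 1)
D(-61)/H(j(N(-3), -5)) = 1/(35 + 2*(-5)²) = 1/(35 + 2*25) = 1/(35 + 50) = 1/85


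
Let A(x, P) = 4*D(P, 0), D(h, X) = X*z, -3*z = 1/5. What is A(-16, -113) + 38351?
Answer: 38351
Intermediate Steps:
z = -1/15 (z = -⅓/5 = -⅓*⅕ = -1/15 ≈ -0.066667)
D(h, X) = -X/15 (D(h, X) = X*(-1/15) = -X/15)
A(x, P) = 0 (A(x, P) = 4*(-1/15*0) = 4*0 = 0)
A(-16, -113) + 38351 = 0 + 38351 = 38351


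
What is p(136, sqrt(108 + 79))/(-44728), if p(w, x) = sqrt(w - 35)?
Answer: -sqrt(101)/44728 ≈ -0.00022469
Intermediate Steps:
p(w, x) = sqrt(-35 + w)
p(136, sqrt(108 + 79))/(-44728) = sqrt(-35 + 136)/(-44728) = sqrt(101)*(-1/44728) = -sqrt(101)/44728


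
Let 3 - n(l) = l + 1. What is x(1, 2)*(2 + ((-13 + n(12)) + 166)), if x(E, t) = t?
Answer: 290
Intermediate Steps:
n(l) = 2 - l (n(l) = 3 - (l + 1) = 3 - (1 + l) = 3 + (-1 - l) = 2 - l)
x(1, 2)*(2 + ((-13 + n(12)) + 166)) = 2*(2 + ((-13 + (2 - 1*12)) + 166)) = 2*(2 + ((-13 + (2 - 12)) + 166)) = 2*(2 + ((-13 - 10) + 166)) = 2*(2 + (-23 + 166)) = 2*(2 + 143) = 2*145 = 290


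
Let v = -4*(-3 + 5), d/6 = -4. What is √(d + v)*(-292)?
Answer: -1168*I*√2 ≈ -1651.8*I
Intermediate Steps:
d = -24 (d = 6*(-4) = -24)
v = -8 (v = -4*2 = -8)
√(d + v)*(-292) = √(-24 - 8)*(-292) = √(-32)*(-292) = (4*I*√2)*(-292) = -1168*I*√2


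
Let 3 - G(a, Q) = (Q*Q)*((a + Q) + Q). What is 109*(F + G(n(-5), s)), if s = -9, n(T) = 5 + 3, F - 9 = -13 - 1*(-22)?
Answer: 90579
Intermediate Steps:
F = 18 (F = 9 + (-13 - 1*(-22)) = 9 + (-13 + 22) = 9 + 9 = 18)
n(T) = 8
G(a, Q) = 3 - Q**2*(a + 2*Q) (G(a, Q) = 3 - Q*Q*((a + Q) + Q) = 3 - Q**2*((Q + a) + Q) = 3 - Q**2*(a + 2*Q))
109*(F + G(n(-5), s)) = 109*(18 + (3 - 2*(-9)**3 - 1*8*(-9)**2)) = 109*(18 + (3 - 2*(-729) - 1*8*81)) = 109*(18 + (3 + 1458 - 648)) = 109*(18 + 813) = 109*831 = 90579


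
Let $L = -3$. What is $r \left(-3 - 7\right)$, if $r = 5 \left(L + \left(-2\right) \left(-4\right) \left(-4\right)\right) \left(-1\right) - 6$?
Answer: $-1690$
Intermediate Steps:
$r = 169$ ($r = 5 \left(-3 + \left(-2\right) \left(-4\right) \left(-4\right)\right) \left(-1\right) - 6 = 5 \left(-3 + 8 \left(-4\right)\right) \left(-1\right) - 6 = 5 \left(-3 - 32\right) \left(-1\right) - 6 = 5 \left(-35\right) \left(-1\right) - 6 = \left(-175\right) \left(-1\right) - 6 = 175 - 6 = 169$)
$r \left(-3 - 7\right) = 169 \left(-3 - 7\right) = 169 \left(-10\right) = -1690$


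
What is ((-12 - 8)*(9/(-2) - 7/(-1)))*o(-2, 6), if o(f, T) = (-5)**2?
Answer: -1250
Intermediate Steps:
o(f, T) = 25
((-12 - 8)*(9/(-2) - 7/(-1)))*o(-2, 6) = ((-12 - 8)*(9/(-2) - 7/(-1)))*25 = -20*(9*(-1/2) - 7*(-1))*25 = -20*(-9/2 + 7)*25 = -20*5/2*25 = -50*25 = -1250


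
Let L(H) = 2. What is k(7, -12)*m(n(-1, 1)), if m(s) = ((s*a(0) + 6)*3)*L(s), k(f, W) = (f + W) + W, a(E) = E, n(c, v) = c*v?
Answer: -612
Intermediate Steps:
k(f, W) = f + 2*W (k(f, W) = (W + f) + W = f + 2*W)
m(s) = 36 (m(s) = ((s*0 + 6)*3)*2 = ((0 + 6)*3)*2 = (6*3)*2 = 18*2 = 36)
k(7, -12)*m(n(-1, 1)) = (7 + 2*(-12))*36 = (7 - 24)*36 = -17*36 = -612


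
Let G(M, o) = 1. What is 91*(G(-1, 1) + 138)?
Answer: 12649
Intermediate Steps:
91*(G(-1, 1) + 138) = 91*(1 + 138) = 91*139 = 12649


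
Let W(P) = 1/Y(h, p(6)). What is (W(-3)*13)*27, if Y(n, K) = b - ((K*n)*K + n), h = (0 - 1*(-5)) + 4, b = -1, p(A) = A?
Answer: -351/334 ≈ -1.0509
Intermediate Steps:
h = 9 (h = (0 + 5) + 4 = 5 + 4 = 9)
Y(n, K) = -1 - n - n*K**2 (Y(n, K) = -1 - ((K*n)*K + n) = -1 - (n*K**2 + n) = -1 - (n + n*K**2) = -1 + (-n - n*K**2) = -1 - n - n*K**2)
W(P) = -1/334 (W(P) = 1/(-1 - 1*9 - 1*9*6**2) = 1/(-1 - 9 - 1*9*36) = 1/(-1 - 9 - 324) = 1/(-334) = -1/334)
(W(-3)*13)*27 = -1/334*13*27 = -13/334*27 = -351/334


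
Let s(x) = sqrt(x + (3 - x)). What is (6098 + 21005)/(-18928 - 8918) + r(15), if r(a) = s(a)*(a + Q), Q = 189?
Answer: -27103/27846 + 204*sqrt(3) ≈ 352.37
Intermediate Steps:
s(x) = sqrt(3)
r(a) = sqrt(3)*(189 + a) (r(a) = sqrt(3)*(a + 189) = sqrt(3)*(189 + a))
(6098 + 21005)/(-18928 - 8918) + r(15) = (6098 + 21005)/(-18928 - 8918) + sqrt(3)*(189 + 15) = 27103/(-27846) + sqrt(3)*204 = 27103*(-1/27846) + 204*sqrt(3) = -27103/27846 + 204*sqrt(3)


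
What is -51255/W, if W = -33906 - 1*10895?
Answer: 51255/44801 ≈ 1.1441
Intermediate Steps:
W = -44801 (W = -33906 - 10895 = -44801)
-51255/W = -51255/(-44801) = -51255*(-1/44801) = 51255/44801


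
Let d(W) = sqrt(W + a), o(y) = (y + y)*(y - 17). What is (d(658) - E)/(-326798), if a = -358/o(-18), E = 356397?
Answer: 356397/326798 - sqrt(29005270)/68627580 ≈ 1.0905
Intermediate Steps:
o(y) = 2*y*(-17 + y) (o(y) = (2*y)*(-17 + y) = 2*y*(-17 + y))
a = -179/630 (a = -358*(-1/(36*(-17 - 18))) = -358/(2*(-18)*(-35)) = -358/1260 = -358*1/1260 = -179/630 ≈ -0.28413)
d(W) = sqrt(-179/630 + W) (d(W) = sqrt(W - 179/630) = sqrt(-179/630 + W))
(d(658) - E)/(-326798) = (sqrt(-12530 + 44100*658)/210 - 1*356397)/(-326798) = (sqrt(-12530 + 29017800)/210 - 356397)*(-1/326798) = (sqrt(29005270)/210 - 356397)*(-1/326798) = (-356397 + sqrt(29005270)/210)*(-1/326798) = 356397/326798 - sqrt(29005270)/68627580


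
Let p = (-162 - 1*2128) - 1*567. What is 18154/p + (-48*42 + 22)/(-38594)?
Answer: -347469309/55131529 ≈ -6.3026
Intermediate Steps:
p = -2857 (p = (-162 - 2128) - 567 = -2290 - 567 = -2857)
18154/p + (-48*42 + 22)/(-38594) = 18154/(-2857) + (-48*42 + 22)/(-38594) = 18154*(-1/2857) + (-2016 + 22)*(-1/38594) = -18154/2857 - 1994*(-1/38594) = -18154/2857 + 997/19297 = -347469309/55131529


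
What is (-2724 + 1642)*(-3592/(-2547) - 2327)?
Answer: 6408985714/2547 ≈ 2.5163e+6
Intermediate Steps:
(-2724 + 1642)*(-3592/(-2547) - 2327) = -1082*(-3592*(-1/2547) - 2327) = -1082*(3592/2547 - 2327) = -1082*(-5923277/2547) = 6408985714/2547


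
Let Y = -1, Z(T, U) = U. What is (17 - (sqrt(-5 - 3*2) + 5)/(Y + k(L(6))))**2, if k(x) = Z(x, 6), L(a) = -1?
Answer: (80 - I*sqrt(11))**2/25 ≈ 255.56 - 21.226*I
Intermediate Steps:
k(x) = 6
(17 - (sqrt(-5 - 3*2) + 5)/(Y + k(L(6))))**2 = (17 - (sqrt(-5 - 3*2) + 5)/(-1 + 6))**2 = (17 - (sqrt(-5 - 6) + 5)/5)**2 = (17 - (sqrt(-11) + 5)/5)**2 = (17 - (I*sqrt(11) + 5)/5)**2 = (17 - (5 + I*sqrt(11))/5)**2 = (17 - (1 + I*sqrt(11)/5))**2 = (17 + (-1 - I*sqrt(11)/5))**2 = (16 - I*sqrt(11)/5)**2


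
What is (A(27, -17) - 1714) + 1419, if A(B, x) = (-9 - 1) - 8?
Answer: -313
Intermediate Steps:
A(B, x) = -18 (A(B, x) = -10 - 8 = -18)
(A(27, -17) - 1714) + 1419 = (-18 - 1714) + 1419 = -1732 + 1419 = -313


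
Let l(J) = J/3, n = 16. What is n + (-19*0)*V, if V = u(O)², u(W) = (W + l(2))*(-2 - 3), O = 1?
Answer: 16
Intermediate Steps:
l(J) = J/3 (l(J) = J*(⅓) = J/3)
u(W) = -10/3 - 5*W (u(W) = (W + (⅓)*2)*(-2 - 3) = (W + ⅔)*(-5) = (⅔ + W)*(-5) = -10/3 - 5*W)
V = 625/9 (V = (-10/3 - 5*1)² = (-10/3 - 5)² = (-25/3)² = 625/9 ≈ 69.444)
n + (-19*0)*V = 16 - 19*0*(625/9) = 16 + 0*(625/9) = 16 + 0 = 16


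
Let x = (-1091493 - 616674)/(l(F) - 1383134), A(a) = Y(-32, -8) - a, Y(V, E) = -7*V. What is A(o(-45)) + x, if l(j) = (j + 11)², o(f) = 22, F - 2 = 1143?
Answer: 11161363/46798 ≈ 238.50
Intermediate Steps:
F = 1145 (F = 2 + 1143 = 1145)
A(a) = 224 - a (A(a) = -7*(-32) - a = 224 - a)
l(j) = (11 + j)²
x = 1708167/46798 (x = (-1091493 - 616674)/((11 + 1145)² - 1383134) = -1708167/(1156² - 1383134) = -1708167/(1336336 - 1383134) = -1708167/(-46798) = -1708167*(-1/46798) = 1708167/46798 ≈ 36.501)
A(o(-45)) + x = (224 - 1*22) + 1708167/46798 = (224 - 22) + 1708167/46798 = 202 + 1708167/46798 = 11161363/46798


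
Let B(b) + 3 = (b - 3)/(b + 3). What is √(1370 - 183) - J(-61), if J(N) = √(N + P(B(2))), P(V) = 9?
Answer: √1187 - 2*I*√13 ≈ 34.453 - 7.2111*I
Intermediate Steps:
B(b) = -3 + (-3 + b)/(3 + b) (B(b) = -3 + (b - 3)/(b + 3) = -3 + (-3 + b)/(3 + b))
J(N) = √(9 + N) (J(N) = √(N + 9) = √(9 + N))
√(1370 - 183) - J(-61) = √(1370 - 183) - √(9 - 61) = √1187 - √(-52) = √1187 - 2*I*√13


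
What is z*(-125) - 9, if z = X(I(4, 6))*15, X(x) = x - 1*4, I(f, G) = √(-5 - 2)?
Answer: 7491 - 1875*I*√7 ≈ 7491.0 - 4960.8*I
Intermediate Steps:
I(f, G) = I*√7 (I(f, G) = √(-7) = I*√7)
X(x) = -4 + x (X(x) = x - 4 = -4 + x)
z = -60 + 15*I*√7 (z = (-4 + I*√7)*15 = -60 + 15*I*√7 ≈ -60.0 + 39.686*I)
z*(-125) - 9 = (-60 + 15*I*√7)*(-125) - 9 = (7500 - 1875*I*√7) - 9 = 7491 - 1875*I*√7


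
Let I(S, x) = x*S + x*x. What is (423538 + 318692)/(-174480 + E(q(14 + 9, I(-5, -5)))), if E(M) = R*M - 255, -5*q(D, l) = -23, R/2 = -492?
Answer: -1237050/298769 ≈ -4.1405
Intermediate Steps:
I(S, x) = x**2 + S*x (I(S, x) = S*x + x**2 = x**2 + S*x)
R = -984 (R = 2*(-492) = -984)
q(D, l) = 23/5 (q(D, l) = -1/5*(-23) = 23/5)
E(M) = -255 - 984*M (E(M) = -984*M - 255 = -255 - 984*M)
(423538 + 318692)/(-174480 + E(q(14 + 9, I(-5, -5)))) = (423538 + 318692)/(-174480 + (-255 - 984*23/5)) = 742230/(-174480 + (-255 - 22632/5)) = 742230/(-174480 - 23907/5) = 742230/(-896307/5) = 742230*(-5/896307) = -1237050/298769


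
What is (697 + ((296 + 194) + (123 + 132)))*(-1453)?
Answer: -2095226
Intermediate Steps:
(697 + ((296 + 194) + (123 + 132)))*(-1453) = (697 + (490 + 255))*(-1453) = (697 + 745)*(-1453) = 1442*(-1453) = -2095226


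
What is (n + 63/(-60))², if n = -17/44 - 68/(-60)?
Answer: 100/1089 ≈ 0.091827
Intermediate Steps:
n = 493/660 (n = -17*1/44 - 68*(-1/60) = -17/44 + 17/15 = 493/660 ≈ 0.74697)
(n + 63/(-60))² = (493/660 + 63/(-60))² = (493/660 + 63*(-1/60))² = (493/660 - 21/20)² = (-10/33)² = 100/1089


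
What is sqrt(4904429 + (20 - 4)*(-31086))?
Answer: sqrt(4407053) ≈ 2099.3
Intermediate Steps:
sqrt(4904429 + (20 - 4)*(-31086)) = sqrt(4904429 + 16*(-31086)) = sqrt(4904429 - 497376) = sqrt(4407053)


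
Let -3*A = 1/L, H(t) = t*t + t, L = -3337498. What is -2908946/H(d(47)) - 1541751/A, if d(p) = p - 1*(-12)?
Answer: -27323087568933853/1770 ≈ -1.5437e+13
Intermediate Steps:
d(p) = 12 + p (d(p) = p + 12 = 12 + p)
H(t) = t + t² (H(t) = t² + t = t + t²)
A = 1/10012494 (A = -⅓/(-3337498) = -⅓*(-1/3337498) = 1/10012494 ≈ 9.9875e-8)
-2908946/H(d(47)) - 1541751/A = -2908946*1/((1 + (12 + 47))*(12 + 47)) - 1541751/1/10012494 = -2908946*1/(59*(1 + 59)) - 1541751*10012494 = -2908946/(59*60) - 15436772636994 = -2908946/3540 - 15436772636994 = -2908946*1/3540 - 15436772636994 = -1454473/1770 - 15436772636994 = -27323087568933853/1770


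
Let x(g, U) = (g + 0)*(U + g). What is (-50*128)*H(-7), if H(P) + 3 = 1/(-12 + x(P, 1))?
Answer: 56960/3 ≈ 18987.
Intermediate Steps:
x(g, U) = g*(U + g)
H(P) = -3 + 1/(-12 + P*(1 + P))
(-50*128)*H(-7) = (-50*128)*((37 - 3*(-7)*(1 - 7))/(-12 - 7*(1 - 7))) = -6400*(37 - 3*(-7)*(-6))/(-12 - 7*(-6)) = -6400*(37 - 126)/(-12 + 42) = -6400*(-89)/30 = -640*(-89)/3 = -6400*(-89/30) = 56960/3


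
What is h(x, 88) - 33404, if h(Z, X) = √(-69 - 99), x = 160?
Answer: -33404 + 2*I*√42 ≈ -33404.0 + 12.961*I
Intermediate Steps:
h(Z, X) = 2*I*√42 (h(Z, X) = √(-168) = 2*I*√42)
h(x, 88) - 33404 = 2*I*√42 - 33404 = -33404 + 2*I*√42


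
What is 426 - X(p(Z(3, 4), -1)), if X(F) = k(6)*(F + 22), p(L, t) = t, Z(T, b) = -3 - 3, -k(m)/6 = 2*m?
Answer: 1938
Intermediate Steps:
k(m) = -12*m
Z(T, b) = -6
X(F) = -1584 - 72*F (X(F) = (-12*6)*(F + 22) = -72*(22 + F) = -1584 - 72*F)
426 - X(p(Z(3, 4), -1)) = 426 - (-1584 - 72*(-1)) = 426 - (-1584 + 72) = 426 - 1*(-1512) = 426 + 1512 = 1938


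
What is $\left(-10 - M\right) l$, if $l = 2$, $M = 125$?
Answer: $-270$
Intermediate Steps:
$\left(-10 - M\right) l = \left(-10 - 125\right) 2 = \left(-135\right) 2 = -270$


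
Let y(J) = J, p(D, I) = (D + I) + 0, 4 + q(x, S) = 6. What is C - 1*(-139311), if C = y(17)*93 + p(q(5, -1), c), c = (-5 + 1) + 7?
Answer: 140897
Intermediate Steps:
q(x, S) = 2 (q(x, S) = -4 + 6 = 2)
c = 3 (c = -4 + 7 = 3)
p(D, I) = D + I
C = 1586 (C = 17*93 + (2 + 3) = 1581 + 5 = 1586)
C - 1*(-139311) = 1586 - 1*(-139311) = 1586 + 139311 = 140897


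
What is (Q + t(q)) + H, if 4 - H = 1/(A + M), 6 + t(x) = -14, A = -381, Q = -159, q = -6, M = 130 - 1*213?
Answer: -81199/464 ≈ -175.00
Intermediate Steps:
M = -83 (M = 130 - 213 = -83)
t(x) = -20 (t(x) = -6 - 14 = -20)
H = 1857/464 (H = 4 - 1/(-381 - 83) = 4 - 1/(-464) = 4 - 1*(-1/464) = 4 + 1/464 = 1857/464 ≈ 4.0022)
(Q + t(q)) + H = (-159 - 20) + 1857/464 = -179 + 1857/464 = -81199/464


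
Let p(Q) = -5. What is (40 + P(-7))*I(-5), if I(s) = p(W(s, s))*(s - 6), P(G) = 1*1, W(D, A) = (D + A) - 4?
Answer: 2255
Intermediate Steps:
W(D, A) = -4 + A + D (W(D, A) = (A + D) - 4 = -4 + A + D)
P(G) = 1
I(s) = 30 - 5*s (I(s) = -5*(s - 6) = -5*(-6 + s) = 30 - 5*s)
(40 + P(-7))*I(-5) = (40 + 1)*(30 - 5*(-5)) = 41*(30 + 25) = 41*55 = 2255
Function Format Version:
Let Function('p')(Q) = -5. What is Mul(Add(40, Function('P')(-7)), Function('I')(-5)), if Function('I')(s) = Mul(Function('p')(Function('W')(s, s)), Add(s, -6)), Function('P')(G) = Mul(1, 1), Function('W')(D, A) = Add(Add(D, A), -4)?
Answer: 2255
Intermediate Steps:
Function('W')(D, A) = Add(-4, A, D) (Function('W')(D, A) = Add(Add(A, D), -4) = Add(-4, A, D))
Function('P')(G) = 1
Function('I')(s) = Add(30, Mul(-5, s)) (Function('I')(s) = Mul(-5, Add(s, -6)) = Mul(-5, Add(-6, s)) = Add(30, Mul(-5, s)))
Mul(Add(40, Function('P')(-7)), Function('I')(-5)) = Mul(Add(40, 1), Add(30, Mul(-5, -5))) = Mul(41, Add(30, 25)) = Mul(41, 55) = 2255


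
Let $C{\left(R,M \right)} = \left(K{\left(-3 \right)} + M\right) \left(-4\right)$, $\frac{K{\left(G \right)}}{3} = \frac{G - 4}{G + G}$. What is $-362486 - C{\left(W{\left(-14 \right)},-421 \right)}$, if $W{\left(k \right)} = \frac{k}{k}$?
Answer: $-364156$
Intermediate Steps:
$K{\left(G \right)} = \frac{3 \left(-4 + G\right)}{2 G}$ ($K{\left(G \right)} = 3 \frac{G - 4}{G + G} = 3 \frac{-4 + G}{2 G} = \frac{3 \left(-4 + G\right)}{2 G}$)
$W{\left(k \right)} = 1$
$C{\left(R,M \right)} = -14 - 4 M$ ($C{\left(R,M \right)} = \left(\left(\frac{3}{2} - \frac{6}{-3}\right) + M\right) \left(-4\right) = \left(\left(\frac{3}{2} - -2\right) + M\right) \left(-4\right) = \left(\left(\frac{3}{2} + 2\right) + M\right) \left(-4\right) = \left(\frac{7}{2} + M\right) \left(-4\right) = -14 - 4 M$)
$-362486 - C{\left(W{\left(-14 \right)},-421 \right)} = -362486 - \left(-14 - -1684\right) = -362486 - \left(-14 + 1684\right) = -362486 - 1670 = -364156$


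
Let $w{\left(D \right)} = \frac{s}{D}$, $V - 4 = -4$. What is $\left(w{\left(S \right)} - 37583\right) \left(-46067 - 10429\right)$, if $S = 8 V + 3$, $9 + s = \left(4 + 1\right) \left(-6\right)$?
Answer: $2124023616$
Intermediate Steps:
$V = 0$ ($V = 4 - 4 = 0$)
$s = -39$ ($s = -9 + \left(4 + 1\right) \left(-6\right) = -9 + 5 \left(-6\right) = -9 - 30 = -39$)
$S = 3$ ($S = 8 \cdot 0 + 3 = 0 + 3 = 3$)
$w{\left(D \right)} = - \frac{39}{D}$
$\left(w{\left(S \right)} - 37583\right) \left(-46067 - 10429\right) = \left(- \frac{39}{3} - 37583\right) \left(-46067 - 10429\right) = \left(\left(-39\right) \frac{1}{3} - 37583\right) \left(-56496\right) = \left(-13 - 37583\right) \left(-56496\right) = \left(-37596\right) \left(-56496\right) = 2124023616$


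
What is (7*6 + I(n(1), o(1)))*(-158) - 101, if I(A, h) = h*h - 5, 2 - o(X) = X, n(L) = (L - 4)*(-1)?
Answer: -6105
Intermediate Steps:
n(L) = 4 - L (n(L) = (-4 + L)*(-1) = 4 - L)
o(X) = 2 - X
I(A, h) = -5 + h² (I(A, h) = h² - 5 = -5 + h²)
(7*6 + I(n(1), o(1)))*(-158) - 101 = (7*6 + (-5 + (2 - 1*1)²))*(-158) - 101 = (42 + (-5 + (2 - 1)²))*(-158) - 101 = (42 + (-5 + 1²))*(-158) - 101 = (42 + (-5 + 1))*(-158) - 101 = (42 - 4)*(-158) - 101 = 38*(-158) - 101 = -6004 - 101 = -6105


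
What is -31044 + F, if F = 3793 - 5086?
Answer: -32337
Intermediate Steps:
F = -1293
-31044 + F = -31044 - 1293 = -32337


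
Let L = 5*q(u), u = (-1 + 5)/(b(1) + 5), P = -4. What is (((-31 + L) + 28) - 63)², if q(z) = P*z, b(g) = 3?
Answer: 5776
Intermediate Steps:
u = ½ (u = (-1 + 5)/(3 + 5) = 4/8 = 4*(⅛) = ½ ≈ 0.50000)
q(z) = -4*z
L = -10 (L = 5*(-4*½) = 5*(-2) = -10)
(((-31 + L) + 28) - 63)² = (((-31 - 10) + 28) - 63)² = ((-41 + 28) - 63)² = (-13 - 63)² = (-76)² = 5776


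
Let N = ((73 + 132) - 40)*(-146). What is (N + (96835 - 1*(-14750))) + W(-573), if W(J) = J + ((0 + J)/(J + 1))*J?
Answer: 49391055/572 ≈ 86348.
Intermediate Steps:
W(J) = J + J²/(1 + J) (W(J) = J + (J/(1 + J))*J = J + J²/(1 + J))
N = -24090 (N = (205 - 40)*(-146) = 165*(-146) = -24090)
(N + (96835 - 1*(-14750))) + W(-573) = (-24090 + (96835 - 1*(-14750))) - 573*(1 + 2*(-573))/(1 - 573) = (-24090 + (96835 + 14750)) - 573*(1 - 1146)/(-572) = (-24090 + 111585) - 573*(-1/572)*(-1145) = 87495 - 656085/572 = 49391055/572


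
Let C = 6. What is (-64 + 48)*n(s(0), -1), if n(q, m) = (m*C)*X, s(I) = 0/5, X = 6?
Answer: 576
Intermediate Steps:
s(I) = 0 (s(I) = 0*(⅕) = 0)
n(q, m) = 36*m (n(q, m) = (m*6)*6 = (6*m)*6 = 36*m)
(-64 + 48)*n(s(0), -1) = (-64 + 48)*(36*(-1)) = -16*(-36) = 576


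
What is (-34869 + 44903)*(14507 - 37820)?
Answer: -233922642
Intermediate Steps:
(-34869 + 44903)*(14507 - 37820) = 10034*(-23313) = -233922642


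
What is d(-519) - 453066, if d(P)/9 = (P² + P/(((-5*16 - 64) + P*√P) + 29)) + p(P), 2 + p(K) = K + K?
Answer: 274285581694797/139811584 - 2424249*I*√519/139811584 ≈ 1.9618e+6 - 0.39502*I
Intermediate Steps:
p(K) = -2 + 2*K (p(K) = -2 + (K + K) = -2 + 2*K)
d(P) = -18 + 9*P² + 18*P + 9*P/(-115 + P^(3/2)) (d(P) = 9*((P² + P/(((-5*16 - 64) + P*√P) + 29)) + (-2 + 2*P)) = 9*((P² + P/(((-80 - 64) + P^(3/2)) + 29)) + (-2 + 2*P)) = 9*((P² + P/((-144 + P^(3/2)) + 29)) + (-2 + 2*P)) = 9*((P² + P/(-115 + P^(3/2))) + (-2 + 2*P)) = 9*(-2 + P² + 2*P + P/(-115 + P^(3/2))) = -18 + 9*P² + 18*P + 9*P/(-115 + P^(3/2)))
d(-519) - 453066 = 9*(230 + (-519)^(7/2) - 229*(-519) - 115*(-519)² + 2*(-519)^(3/2)*(-1 - 519))/(-115 + (-519)^(3/2)) - 453066 = 9*(230 - 139798359*I*√519 + 118851 - 115*269361 + 2*(-519*I*√519)*(-520))/(-115 - 519*I*√519) - 453066 = 9*(230 - 139798359*I*√519 + 118851 - 30976515 + 539760*I*√519)/(-115 - 519*I*√519) - 453066 = 9*(-30857434 - 139258599*I*√519)/(-115 - 519*I*√519) - 453066 = -453066 + 9*(-30857434 - 139258599*I*√519)/(-115 - 519*I*√519)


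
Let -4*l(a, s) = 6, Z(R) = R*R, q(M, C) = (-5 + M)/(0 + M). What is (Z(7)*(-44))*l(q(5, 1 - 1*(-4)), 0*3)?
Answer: 3234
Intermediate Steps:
q(M, C) = (-5 + M)/M
Z(R) = R²
l(a, s) = -3/2 (l(a, s) = -¼*6 = -3/2)
(Z(7)*(-44))*l(q(5, 1 - 1*(-4)), 0*3) = (7²*(-44))*(-3/2) = (49*(-44))*(-3/2) = -2156*(-3/2) = 3234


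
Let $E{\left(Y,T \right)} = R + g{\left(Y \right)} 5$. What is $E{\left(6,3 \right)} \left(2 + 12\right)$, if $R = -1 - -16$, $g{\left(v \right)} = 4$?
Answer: $490$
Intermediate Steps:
$R = 15$ ($R = -1 + 16 = 15$)
$E{\left(Y,T \right)} = 35$ ($E{\left(Y,T \right)} = 15 + 4 \cdot 5 = 15 + 20 = 35$)
$E{\left(6,3 \right)} \left(2 + 12\right) = 35 \left(2 + 12\right) = 35 \cdot 14 = 490$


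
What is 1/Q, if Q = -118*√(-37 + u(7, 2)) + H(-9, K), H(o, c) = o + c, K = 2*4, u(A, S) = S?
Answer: I/(-I + 118*√35) ≈ -2.052e-6 + 0.0014325*I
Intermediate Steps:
K = 8
H(o, c) = c + o
Q = -1 - 118*I*√35 (Q = -118*√(-37 + 2) + (8 - 9) = -118*I*√35 - 1 = -1 - 118*I*√35 ≈ -1.0 - 698.1*I)
1/Q = 1/(-1 - 118*I*√35)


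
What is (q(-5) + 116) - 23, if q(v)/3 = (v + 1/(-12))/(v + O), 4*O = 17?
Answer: 340/3 ≈ 113.33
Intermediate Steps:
O = 17/4 (O = (¼)*17 = 17/4 ≈ 4.2500)
q(v) = 3*(-1/12 + v)/(17/4 + v) (q(v) = 3*((v + 1/(-12))/(v + 17/4)) = 3*((v - 1/12)/(17/4 + v)) = 3*((-1/12 + v)/(17/4 + v)) = 3*(-1/12 + v)/(17/4 + v))
(q(-5) + 116) - 23 = ((-1 + 12*(-5))/(17 + 4*(-5)) + 116) - 23 = ((-1 - 60)/(17 - 20) + 116) - 23 = (-61/(-3) + 116) - 23 = (-⅓*(-61) + 116) - 23 = (61/3 + 116) - 23 = 409/3 - 23 = 340/3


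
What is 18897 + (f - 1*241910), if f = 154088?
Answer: -68925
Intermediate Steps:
18897 + (f - 1*241910) = 18897 + (154088 - 1*241910) = 18897 + (154088 - 241910) = 18897 - 87822 = -68925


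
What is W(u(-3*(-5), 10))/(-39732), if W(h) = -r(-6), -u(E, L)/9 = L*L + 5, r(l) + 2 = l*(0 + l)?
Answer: 17/19866 ≈ 0.00085573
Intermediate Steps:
r(l) = -2 + l² (r(l) = -2 + l*(0 + l) = -2 + l*l = -2 + l²)
u(E, L) = -45 - 9*L² (u(E, L) = -9*(L*L + 5) = -9*(L² + 5) = -9*(5 + L²) = -45 - 9*L²)
W(h) = -34 (W(h) = -(-2 + (-6)²) = -(-2 + 36) = -1*34 = -34)
W(u(-3*(-5), 10))/(-39732) = -34/(-39732) = -34*(-1/39732) = 17/19866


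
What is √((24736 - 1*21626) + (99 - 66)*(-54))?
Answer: 4*√83 ≈ 36.442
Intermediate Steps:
√((24736 - 1*21626) + (99 - 66)*(-54)) = √((24736 - 21626) + 33*(-54)) = √(3110 - 1782) = √1328 = 4*√83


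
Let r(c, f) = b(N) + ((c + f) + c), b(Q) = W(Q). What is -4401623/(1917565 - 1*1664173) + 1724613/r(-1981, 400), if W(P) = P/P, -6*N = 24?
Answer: -150892438933/300776304 ≈ -501.68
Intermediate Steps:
N = -4 (N = -1/6*24 = -4)
W(P) = 1
b(Q) = 1
r(c, f) = 1 + f + 2*c (r(c, f) = 1 + ((c + f) + c) = 1 + (f + 2*c) = 1 + f + 2*c)
-4401623/(1917565 - 1*1664173) + 1724613/r(-1981, 400) = -4401623/(1917565 - 1*1664173) + 1724613/(1 + 400 + 2*(-1981)) = -4401623/(1917565 - 1664173) + 1724613/(1 + 400 - 3962) = -4401623/253392 + 1724613/(-3561) = -4401623*1/253392 + 1724613*(-1/3561) = -4401623/253392 - 574871/1187 = -150892438933/300776304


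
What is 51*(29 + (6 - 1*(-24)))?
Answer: 3009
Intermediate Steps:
51*(29 + (6 - 1*(-24))) = 51*(29 + (6 + 24)) = 51*(29 + 30) = 51*59 = 3009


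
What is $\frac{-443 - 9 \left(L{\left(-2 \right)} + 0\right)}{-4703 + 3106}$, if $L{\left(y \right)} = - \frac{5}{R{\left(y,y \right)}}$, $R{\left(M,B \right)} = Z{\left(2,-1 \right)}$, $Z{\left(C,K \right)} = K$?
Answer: $\frac{488}{1597} \approx 0.30557$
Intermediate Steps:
$R{\left(M,B \right)} = -1$
$L{\left(y \right)} = 5$ ($L{\left(y \right)} = - \frac{5}{-1} = \left(-5\right) \left(-1\right) = 5$)
$\frac{-443 - 9 \left(L{\left(-2 \right)} + 0\right)}{-4703 + 3106} = \frac{-443 - 9 \left(5 + 0\right)}{-4703 + 3106} = \frac{-443 - 45}{-1597} = \left(-443 - 45\right) \left(- \frac{1}{1597}\right) = \left(-488\right) \left(- \frac{1}{1597}\right) = \frac{488}{1597}$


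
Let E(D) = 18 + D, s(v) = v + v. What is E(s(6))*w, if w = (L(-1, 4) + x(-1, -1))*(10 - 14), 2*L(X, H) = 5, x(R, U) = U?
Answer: -180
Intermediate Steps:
L(X, H) = 5/2 (L(X, H) = (½)*5 = 5/2)
s(v) = 2*v
w = -6 (w = (5/2 - 1)*(10 - 14) = (3/2)*(-4) = -6)
E(s(6))*w = (18 + 2*6)*(-6) = (18 + 12)*(-6) = 30*(-6) = -180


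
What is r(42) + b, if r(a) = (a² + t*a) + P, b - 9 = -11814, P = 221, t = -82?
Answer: -13264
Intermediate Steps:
b = -11805 (b = 9 - 11814 = -11805)
r(a) = 221 + a² - 82*a (r(a) = (a² - 82*a) + 221 = 221 + a² - 82*a)
r(42) + b = (221 + 42² - 82*42) - 11805 = (221 + 1764 - 3444) - 11805 = -1459 - 11805 = -13264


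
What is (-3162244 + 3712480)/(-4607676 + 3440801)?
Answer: -550236/1166875 ≈ -0.47155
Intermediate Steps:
(-3162244 + 3712480)/(-4607676 + 3440801) = 550236/(-1166875) = 550236*(-1/1166875) = -550236/1166875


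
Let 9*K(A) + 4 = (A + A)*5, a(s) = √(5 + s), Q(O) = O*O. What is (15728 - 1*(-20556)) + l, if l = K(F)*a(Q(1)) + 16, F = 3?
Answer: 36300 + 26*√6/9 ≈ 36307.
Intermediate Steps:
Q(O) = O²
K(A) = -4/9 + 10*A/9 (K(A) = -4/9 + ((A + A)*5)/9 = -4/9 + ((2*A)*5)/9 = -4/9 + (10*A)/9 = -4/9 + 10*A/9)
l = 16 + 26*√6/9 (l = (-4/9 + (10/9)*3)*√(5 + 1²) + 16 = (-4/9 + 10/3)*√(5 + 1) + 16 = 26*√6/9 + 16 = 16 + 26*√6/9 ≈ 23.076)
(15728 - 1*(-20556)) + l = (15728 - 1*(-20556)) + (16 + 26*√6/9) = (15728 + 20556) + (16 + 26*√6/9) = 36284 + (16 + 26*√6/9) = 36300 + 26*√6/9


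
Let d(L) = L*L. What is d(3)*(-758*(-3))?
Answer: 20466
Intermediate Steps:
d(L) = L**2
d(3)*(-758*(-3)) = 3**2*(-758*(-3)) = 9*2274 = 20466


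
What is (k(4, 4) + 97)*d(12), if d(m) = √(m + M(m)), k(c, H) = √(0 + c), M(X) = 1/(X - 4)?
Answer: 99*√194/4 ≈ 344.73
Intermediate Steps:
M(X) = 1/(-4 + X)
k(c, H) = √c
d(m) = √(m + 1/(-4 + m))
(k(4, 4) + 97)*d(12) = (√4 + 97)*√((1 + 12*(-4 + 12))/(-4 + 12)) = (2 + 97)*√((1 + 12*8)/8) = 99*√((1 + 96)/8) = 99*√((⅛)*97) = 99*√(97/8) = 99*(√194/4) = 99*√194/4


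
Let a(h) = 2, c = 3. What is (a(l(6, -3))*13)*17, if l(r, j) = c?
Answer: 442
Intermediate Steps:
l(r, j) = 3
(a(l(6, -3))*13)*17 = (2*13)*17 = 26*17 = 442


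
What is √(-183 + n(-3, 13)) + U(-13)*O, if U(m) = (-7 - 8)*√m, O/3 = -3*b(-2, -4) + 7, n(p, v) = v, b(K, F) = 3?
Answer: I*(√170 + 90*√13) ≈ 337.54*I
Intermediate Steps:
O = -6 (O = 3*(-3*3 + 7) = 3*(-9 + 7) = 3*(-2) = -6)
U(m) = -15*√m
√(-183 + n(-3, 13)) + U(-13)*O = √(-183 + 13) - 15*I*√13*(-6) = √(-170) - 15*I*√13*(-6) = I*√170 - 15*I*√13*(-6) = I*√170 + 90*I*√13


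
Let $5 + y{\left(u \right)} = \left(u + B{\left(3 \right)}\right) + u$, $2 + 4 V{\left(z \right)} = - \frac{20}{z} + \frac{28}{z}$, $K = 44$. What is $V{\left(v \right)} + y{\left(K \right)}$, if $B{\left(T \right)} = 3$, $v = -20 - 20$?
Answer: $\frac{1709}{20} \approx 85.45$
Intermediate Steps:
$v = -40$ ($v = -20 - 20 = -40$)
$V{\left(z \right)} = - \frac{1}{2} + \frac{2}{z}$ ($V{\left(z \right)} = - \frac{1}{2} + \frac{- \frac{20}{z} + \frac{28}{z}}{4} = - \frac{1}{2} + \frac{8 \frac{1}{z}}{4} = - \frac{1}{2} + \frac{2}{z}$)
$y{\left(u \right)} = -2 + 2 u$ ($y{\left(u \right)} = -5 + \left(\left(u + 3\right) + u\right) = -5 + \left(\left(3 + u\right) + u\right) = -5 + \left(3 + 2 u\right) = -2 + 2 u$)
$V{\left(v \right)} + y{\left(K \right)} = \frac{4 - -40}{2 \left(-40\right)} + \left(-2 + 2 \cdot 44\right) = \frac{1}{2} \left(- \frac{1}{40}\right) \left(4 + 40\right) + \left(-2 + 88\right) = \frac{1}{2} \left(- \frac{1}{40}\right) 44 + 86 = - \frac{11}{20} + 86 = \frac{1709}{20}$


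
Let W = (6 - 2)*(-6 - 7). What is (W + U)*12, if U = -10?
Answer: -744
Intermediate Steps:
W = -52 (W = 4*(-13) = -52)
(W + U)*12 = (-52 - 10)*12 = -62*12 = -744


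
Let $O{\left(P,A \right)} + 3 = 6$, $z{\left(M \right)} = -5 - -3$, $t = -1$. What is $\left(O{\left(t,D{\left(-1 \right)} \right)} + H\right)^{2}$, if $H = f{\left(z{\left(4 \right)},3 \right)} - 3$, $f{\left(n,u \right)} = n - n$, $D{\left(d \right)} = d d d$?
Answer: $0$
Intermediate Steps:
$z{\left(M \right)} = -2$ ($z{\left(M \right)} = -5 + 3 = -2$)
$D{\left(d \right)} = d^{3}$ ($D{\left(d \right)} = d^{2} d = d^{3}$)
$f{\left(n,u \right)} = 0$
$O{\left(P,A \right)} = 3$ ($O{\left(P,A \right)} = -3 + 6 = 3$)
$H = -3$ ($H = 0 - 3 = -3$)
$\left(O{\left(t,D{\left(-1 \right)} \right)} + H\right)^{2} = \left(3 - 3\right)^{2} = 0^{2} = 0$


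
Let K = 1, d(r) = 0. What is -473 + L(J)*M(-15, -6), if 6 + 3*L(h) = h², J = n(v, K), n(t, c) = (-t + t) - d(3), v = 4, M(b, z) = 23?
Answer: -519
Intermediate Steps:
n(t, c) = 0 (n(t, c) = (-t + t) - 1*0 = 0 + 0 = 0)
J = 0
L(h) = -2 + h²/3
-473 + L(J)*M(-15, -6) = -473 + (-2 + (⅓)*0²)*23 = -473 + (-2 + (⅓)*0)*23 = -473 + (-2 + 0)*23 = -473 - 2*23 = -473 - 46 = -519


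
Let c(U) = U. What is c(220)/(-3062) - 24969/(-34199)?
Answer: 34465649/52358669 ≈ 0.65826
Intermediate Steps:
c(220)/(-3062) - 24969/(-34199) = 220/(-3062) - 24969/(-34199) = 220*(-1/3062) - 24969*(-1/34199) = -110/1531 + 24969/34199 = 34465649/52358669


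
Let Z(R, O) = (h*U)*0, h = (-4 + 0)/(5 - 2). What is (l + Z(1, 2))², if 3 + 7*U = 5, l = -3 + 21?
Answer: 324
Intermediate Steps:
l = 18
U = 2/7 (U = -3/7 + (⅐)*5 = -3/7 + 5/7 = 2/7 ≈ 0.28571)
h = -4/3 ≈ -1.3333
Z(R, O) = 0 (Z(R, O) = -4/3*2/7*0 = -8/21*0 = 0)
(l + Z(1, 2))² = (18 + 0)² = 18² = 324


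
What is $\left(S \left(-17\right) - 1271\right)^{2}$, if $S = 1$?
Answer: $1658944$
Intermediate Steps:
$\left(S \left(-17\right) - 1271\right)^{2} = \left(1 \left(-17\right) - 1271\right)^{2} = \left(-17 - 1271\right)^{2} = \left(-1288\right)^{2} = 1658944$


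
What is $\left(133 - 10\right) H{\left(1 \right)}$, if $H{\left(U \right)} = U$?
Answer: $123$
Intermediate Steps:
$\left(133 - 10\right) H{\left(1 \right)} = \left(133 - 10\right) 1 = 123 \cdot 1 = 123$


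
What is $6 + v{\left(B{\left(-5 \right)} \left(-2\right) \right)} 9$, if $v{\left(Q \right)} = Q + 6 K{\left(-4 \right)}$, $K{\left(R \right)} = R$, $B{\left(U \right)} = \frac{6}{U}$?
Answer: $- \frac{942}{5} \approx -188.4$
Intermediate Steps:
$v{\left(Q \right)} = -24 + Q$ ($v{\left(Q \right)} = Q + 6 \left(-4\right) = Q - 24 = -24 + Q$)
$6 + v{\left(B{\left(-5 \right)} \left(-2\right) \right)} 9 = 6 + \left(-24 + \frac{6}{-5} \left(-2\right)\right) 9 = 6 + \left(-24 + 6 \left(- \frac{1}{5}\right) \left(-2\right)\right) 9 = 6 + \left(-24 - - \frac{12}{5}\right) 9 = 6 + \left(-24 + \frac{12}{5}\right) 9 = 6 - \frac{972}{5} = - \frac{942}{5}$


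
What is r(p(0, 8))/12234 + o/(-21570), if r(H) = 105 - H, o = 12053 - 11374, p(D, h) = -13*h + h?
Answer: -330943/21990615 ≈ -0.015049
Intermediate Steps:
p(D, h) = -12*h
o = 679
r(p(0, 8))/12234 + o/(-21570) = (105 - (-12)*8)/12234 + 679/(-21570) = (105 - 1*(-96))*(1/12234) + 679*(-1/21570) = (105 + 96)*(1/12234) - 679/21570 = 201*(1/12234) - 679/21570 = 67/4078 - 679/21570 = -330943/21990615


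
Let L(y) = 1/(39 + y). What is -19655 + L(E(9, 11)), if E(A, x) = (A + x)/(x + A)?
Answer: -786199/40 ≈ -19655.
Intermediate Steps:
E(A, x) = 1 (E(A, x) = (A + x)/(A + x) = 1)
-19655 + L(E(9, 11)) = -19655 + 1/(39 + 1) = -19655 + 1/40 = -786199/40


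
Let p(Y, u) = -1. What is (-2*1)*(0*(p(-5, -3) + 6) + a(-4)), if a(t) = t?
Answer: 8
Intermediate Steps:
(-2*1)*(0*(p(-5, -3) + 6) + a(-4)) = (-2*1)*(0*(-1 + 6) - 4) = -2*(0*5 - 4) = -2*(0 - 4) = -2*(-4) = 8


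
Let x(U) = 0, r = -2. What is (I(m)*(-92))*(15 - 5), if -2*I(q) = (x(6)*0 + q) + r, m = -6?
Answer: -3680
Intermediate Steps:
I(q) = 1 - q/2 (I(q) = -((0*0 + q) - 2)/2 = -((0 + q) - 2)/2 = -(q - 2)/2 = -(-2 + q)/2 = 1 - q/2)
(I(m)*(-92))*(15 - 5) = ((1 - ½*(-6))*(-92))*(15 - 5) = ((1 + 3)*(-92))*10 = (4*(-92))*10 = -368*10 = -3680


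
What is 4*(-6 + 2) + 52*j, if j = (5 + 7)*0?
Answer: -16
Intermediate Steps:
j = 0 (j = 12*0 = 0)
4*(-6 + 2) + 52*j = 4*(-6 + 2) + 52*0 = 4*(-4) + 0 = -16 + 0 = -16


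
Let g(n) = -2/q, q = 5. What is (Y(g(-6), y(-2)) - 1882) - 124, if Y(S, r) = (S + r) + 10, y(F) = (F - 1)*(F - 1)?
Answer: -9937/5 ≈ -1987.4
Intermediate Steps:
g(n) = -⅖ (g(n) = -2/5 = -2*⅕ = -⅖)
y(F) = (-1 + F)² (y(F) = (-1 + F)*(-1 + F) = (-1 + F)²)
Y(S, r) = 10 + S + r
(Y(g(-6), y(-2)) - 1882) - 124 = ((10 - ⅖ + (-1 - 2)²) - 1882) - 124 = ((10 - ⅖ + (-3)²) - 1882) - 124 = ((10 - ⅖ + 9) - 1882) - 124 = (93/5 - 1882) - 124 = -9317/5 - 124 = -9937/5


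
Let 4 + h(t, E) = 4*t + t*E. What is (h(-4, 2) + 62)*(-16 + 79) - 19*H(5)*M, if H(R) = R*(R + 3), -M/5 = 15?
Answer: 59142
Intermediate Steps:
M = -75 (M = -5*15 = -75)
h(t, E) = -4 + 4*t + E*t (h(t, E) = -4 + (4*t + t*E) = -4 + (4*t + E*t) = -4 + 4*t + E*t)
H(R) = R*(3 + R)
(h(-4, 2) + 62)*(-16 + 79) - 19*H(5)*M = ((-4 + 4*(-4) + 2*(-4)) + 62)*(-16 + 79) - 19*5*(3 + 5)*(-75) = ((-4 - 16 - 8) + 62)*63 - 19*5*8*(-75) = (-28 + 62)*63 - 760*(-75) = 34*63 - 19*(-3000) = 2142 + 57000 = 59142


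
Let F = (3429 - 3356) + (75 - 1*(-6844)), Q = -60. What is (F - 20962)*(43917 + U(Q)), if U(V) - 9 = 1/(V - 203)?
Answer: -161388941890/263 ≈ -6.1365e+8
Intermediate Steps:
U(V) = 9 + 1/(-203 + V) (U(V) = 9 + 1/(V - 203) = 9 + 1/(-203 + V))
F = 6992 (F = 73 + (75 + 6844) = 73 + 6919 = 6992)
(F - 20962)*(43917 + U(Q)) = (6992 - 20962)*(43917 + (-1826 + 9*(-60))/(-203 - 60)) = -13970*(43917 + (-1826 - 540)/(-263)) = -13970*(43917 - 1/263*(-2366)) = -13970*(43917 + 2366/263) = -13970*11552537/263 = -161388941890/263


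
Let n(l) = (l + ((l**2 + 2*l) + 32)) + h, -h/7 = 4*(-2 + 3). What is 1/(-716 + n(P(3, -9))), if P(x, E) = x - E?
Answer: -1/532 ≈ -0.0018797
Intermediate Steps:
h = -28 (h = -28*(-2 + 3) = -28 ≈ -28.000)
n(l) = 4 + l**2 + 3*l (n(l) = (l + ((l**2 + 2*l) + 32)) - 28 = (l + (32 + l**2 + 2*l)) - 28 = (32 + l**2 + 3*l) - 28 = 4 + l**2 + 3*l)
1/(-716 + n(P(3, -9))) = 1/(-716 + (4 + (3 - 1*(-9))**2 + 3*(3 - 1*(-9)))) = 1/(-716 + (4 + (3 + 9)**2 + 3*(3 + 9))) = 1/(-716 + (4 + 12**2 + 3*12)) = 1/(-716 + (4 + 144 + 36)) = 1/(-716 + 184) = 1/(-532) = -1/532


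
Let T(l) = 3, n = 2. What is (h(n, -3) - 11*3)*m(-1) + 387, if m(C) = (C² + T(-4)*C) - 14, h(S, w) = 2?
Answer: 883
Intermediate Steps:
m(C) = -14 + C² + 3*C (m(C) = (C² + 3*C) - 14 = -14 + C² + 3*C)
(h(n, -3) - 11*3)*m(-1) + 387 = (2 - 11*3)*(-14 + (-1)² + 3*(-1)) + 387 = (2 - 33)*(-14 + 1 - 3) + 387 = -31*(-16) + 387 = 496 + 387 = 883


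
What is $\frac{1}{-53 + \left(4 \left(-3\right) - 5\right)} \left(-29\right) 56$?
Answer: $\frac{116}{5} \approx 23.2$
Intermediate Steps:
$\frac{1}{-53 + \left(4 \left(-3\right) - 5\right)} \left(-29\right) 56 = \frac{1}{-53 - 17} \left(-29\right) 56 = \frac{1}{-70} \left(-29\right) 56 = \left(- \frac{1}{70}\right) \left(-29\right) 56 = \frac{29}{70} \cdot 56 = \frac{116}{5}$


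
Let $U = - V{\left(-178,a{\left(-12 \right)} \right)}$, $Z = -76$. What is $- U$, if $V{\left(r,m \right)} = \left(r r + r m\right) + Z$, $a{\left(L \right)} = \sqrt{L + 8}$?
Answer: $31608 - 356 i \approx 31608.0 - 356.0 i$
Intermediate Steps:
$a{\left(L \right)} = \sqrt{8 + L}$
$V{\left(r,m \right)} = -76 + r^{2} + m r$ ($V{\left(r,m \right)} = \left(r r + r m\right) - 76 = \left(r^{2} + m r\right) - 76 = -76 + r^{2} + m r$)
$U = -31608 + 356 i$ ($U = - (-76 + \left(-178\right)^{2} + \sqrt{8 - 12} \left(-178\right)) = - (-76 + 31684 + \sqrt{-4} \left(-178\right)) = - (-76 + 31684 + 2 i \left(-178\right)) = - (-76 + 31684 - 356 i) = - (31608 - 356 i) = -31608 + 356 i \approx -31608.0 + 356.0 i$)
$- U = - (-31608 + 356 i) = 31608 - 356 i$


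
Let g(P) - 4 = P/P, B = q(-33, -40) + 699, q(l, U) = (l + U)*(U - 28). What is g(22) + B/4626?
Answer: 28793/4626 ≈ 6.2242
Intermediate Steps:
q(l, U) = (-28 + U)*(U + l) (q(l, U) = (U + l)*(-28 + U) = (-28 + U)*(U + l))
B = 5663 (B = ((-40)**2 - 28*(-40) - 28*(-33) - 40*(-33)) + 699 = (1600 + 1120 + 924 + 1320) + 699 = 4964 + 699 = 5663)
g(P) = 5 (g(P) = 4 + P/P = 4 + 1 = 5)
g(22) + B/4626 = 5 + 5663/4626 = 28793/4626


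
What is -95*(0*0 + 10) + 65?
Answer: -885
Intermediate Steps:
-95*(0*0 + 10) + 65 = -95*(0 + 10) + 65 = -95*10 + 65 = -950 + 65 = -885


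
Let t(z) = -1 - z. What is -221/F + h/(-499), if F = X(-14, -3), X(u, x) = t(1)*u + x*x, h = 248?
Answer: -119455/18463 ≈ -6.4700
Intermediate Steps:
X(u, x) = x² - 2*u (X(u, x) = (-1 - 1*1)*u + x*x = (-1 - 1)*u + x² = -2*u + x² = x² - 2*u)
F = 37 (F = (-3)² - 2*(-14) = 9 + 28 = 37)
-221/F + h/(-499) = -221/37 + 248/(-499) = -221*1/37 + 248*(-1/499) = -221/37 - 248/499 = -119455/18463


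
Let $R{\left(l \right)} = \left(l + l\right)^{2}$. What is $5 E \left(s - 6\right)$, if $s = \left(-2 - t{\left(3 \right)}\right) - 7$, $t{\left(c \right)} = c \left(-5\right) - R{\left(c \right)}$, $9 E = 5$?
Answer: $100$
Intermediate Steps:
$E = \frac{5}{9}$ ($E = \frac{1}{9} \cdot 5 = \frac{5}{9} \approx 0.55556$)
$R{\left(l \right)} = 4 l^{2}$ ($R{\left(l \right)} = \left(2 l\right)^{2} = 4 l^{2}$)
$t{\left(c \right)} = - 5 c - 4 c^{2}$ ($t{\left(c \right)} = c \left(-5\right) - 4 c^{2} = - 5 c - 4 c^{2}$)
$s = 42$ ($s = \left(-2 - 3 \left(-5 - 12\right)\right) - 7 = \left(-2 - 3 \left(-17\right)\right) - 7 = \left(-2 - -51\right) - 7 = \left(-2 + 51\right) - 7 = 49 - 7 = 42$)
$5 E \left(s - 6\right) = 5 \cdot \frac{5}{9} \left(42 - 6\right) = \frac{25 \left(42 - 6\right)}{9} = \frac{25}{9} \cdot 36 = 100$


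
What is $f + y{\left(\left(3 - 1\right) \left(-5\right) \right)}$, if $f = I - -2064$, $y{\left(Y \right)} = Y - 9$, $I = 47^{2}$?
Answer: $4254$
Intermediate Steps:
$I = 2209$
$y{\left(Y \right)} = -9 + Y$ ($y{\left(Y \right)} = Y - 9 = -9 + Y$)
$f = 4273$ ($f = 2209 - -2064 = 2209 + 2064 = 4273$)
$f + y{\left(\left(3 - 1\right) \left(-5\right) \right)} = 4273 + \left(-9 + \left(3 - 1\right) \left(-5\right)\right) = 4273 + \left(-9 + 2 \left(-5\right)\right) = 4273 - 19 = 4254$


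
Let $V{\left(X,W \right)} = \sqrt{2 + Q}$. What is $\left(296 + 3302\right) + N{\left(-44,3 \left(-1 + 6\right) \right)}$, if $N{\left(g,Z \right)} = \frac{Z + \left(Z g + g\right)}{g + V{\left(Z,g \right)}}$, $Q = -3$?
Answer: $\frac{538434}{149} + \frac{53 i}{149} \approx 3613.7 + 0.3557 i$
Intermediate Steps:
$V{\left(X,W \right)} = i$ ($V{\left(X,W \right)} = \sqrt{2 - 3} = \sqrt{-1} = i$)
$N{\left(g,Z \right)} = \frac{Z + g + Z g}{i + g}$ ($N{\left(g,Z \right)} = \frac{Z + \left(Z g + g\right)}{g + i} = \frac{Z + \left(g + Z g\right)}{i + g} = \frac{Z + g + Z g}{i + g}$)
$\left(296 + 3302\right) + N{\left(-44,3 \left(-1 + 6\right) \right)} = \left(296 + 3302\right) + \frac{3 \left(-1 + 6\right) - 44 + 3 \left(-1 + 6\right) \left(-44\right)}{i - 44} = 3598 + \frac{3 \cdot 5 - 44 + 3 \cdot 5 \left(-44\right)}{-44 + i} = 3598 + \frac{-44 - i}{1937} \left(15 - 44 + 15 \left(-44\right)\right) = 3598 + \frac{-44 - i}{1937} \left(15 - 44 - 660\right) = 3598 + \frac{-44 - i}{1937} \left(-689\right) = 3598 - \frac{53 \left(-44 - i\right)}{149}$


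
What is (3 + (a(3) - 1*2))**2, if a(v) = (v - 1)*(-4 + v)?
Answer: 1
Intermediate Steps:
a(v) = (-1 + v)*(-4 + v)
(3 + (a(3) - 1*2))**2 = (3 + ((4 + 3**2 - 5*3) - 1*2))**2 = (3 + ((4 + 9 - 15) - 2))**2 = (3 + (-2 - 2))**2 = (3 - 4)**2 = (-1)**2 = 1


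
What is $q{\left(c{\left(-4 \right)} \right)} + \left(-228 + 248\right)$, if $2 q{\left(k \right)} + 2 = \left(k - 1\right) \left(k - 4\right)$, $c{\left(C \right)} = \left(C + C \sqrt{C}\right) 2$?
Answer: $-55 + 168 i \approx -55.0 + 168.0 i$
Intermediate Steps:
$c{\left(C \right)} = 2 C + 2 C^{\frac{3}{2}}$ ($c{\left(C \right)} = \left(C + C^{\frac{3}{2}}\right) 2 = 2 C + 2 C^{\frac{3}{2}}$)
$q{\left(k \right)} = -1 + \frac{\left(-1 + k\right) \left(-4 + k\right)}{2}$ ($q{\left(k \right)} = -1 + \frac{\left(k - 1\right) \left(k - 4\right)}{2} = -1 + \frac{\left(-1 + k\right) \left(-4 + k\right)}{2}$)
$q{\left(c{\left(-4 \right)} \right)} + \left(-228 + 248\right) = \left(1 + \frac{\left(2 \left(-4\right) + 2 \left(-4\right)^{\frac{3}{2}}\right)^{2}}{2} - \frac{5 \left(2 \left(-4\right) + 2 \left(-4\right)^{\frac{3}{2}}\right)}{2}\right) + \left(-228 + 248\right) = \left(1 + \frac{\left(-8 + 2 \left(- 8 i\right)\right)^{2}}{2} - \frac{5 \left(-8 + 2 \left(- 8 i\right)\right)}{2}\right) + 20 = \left(1 + \frac{\left(-8 - 16 i\right)^{2}}{2} - \frac{5 \left(-8 - 16 i\right)}{2}\right) + 20 = \left(1 + \frac{\left(-8 - 16 i\right)^{2}}{2} + \left(20 + 40 i\right)\right) + 20 = \left(21 + \frac{\left(-8 - 16 i\right)^{2}}{2} + 40 i\right) + 20 = 41 + \frac{\left(-8 - 16 i\right)^{2}}{2} + 40 i$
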